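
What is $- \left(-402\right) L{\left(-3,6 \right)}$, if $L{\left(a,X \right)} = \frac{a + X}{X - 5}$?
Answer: $1206$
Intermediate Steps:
$L{\left(a,X \right)} = \frac{X + a}{-5 + X}$
$- \left(-402\right) L{\left(-3,6 \right)} = - \left(-402\right) \frac{6 - 3}{-5 + 6} = - \left(-402\right) 1^{-1} \cdot 3 = - \left(-402\right) 1 \cdot 3 = - \left(-402\right) 3 = \left(-1\right) \left(-1206\right) = 1206$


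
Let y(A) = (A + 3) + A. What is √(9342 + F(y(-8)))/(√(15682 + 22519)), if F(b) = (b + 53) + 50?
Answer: 6*√10008662/38201 ≈ 0.49689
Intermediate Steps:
y(A) = 3 + 2*A (y(A) = (3 + A) + A = 3 + 2*A)
F(b) = 103 + b (F(b) = (53 + b) + 50 = 103 + b)
√(9342 + F(y(-8)))/(√(15682 + 22519)) = √(9342 + (103 + (3 + 2*(-8))))/(√(15682 + 22519)) = √(9342 + (103 + (3 - 16)))/(√38201) = √(9342 + (103 - 13))*(√38201/38201) = √(9342 + 90)*(√38201/38201) = √9432*(√38201/38201) = (6*√262)*(√38201/38201) = 6*√10008662/38201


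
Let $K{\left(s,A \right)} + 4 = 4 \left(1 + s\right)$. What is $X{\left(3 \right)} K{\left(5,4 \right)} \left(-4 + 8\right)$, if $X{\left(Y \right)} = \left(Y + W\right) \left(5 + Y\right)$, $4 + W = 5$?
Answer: $2560$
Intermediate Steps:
$W = 1$ ($W = -4 + 5 = 1$)
$K{\left(s,A \right)} = 4 s$ ($K{\left(s,A \right)} = -4 + 4 \left(1 + s\right) = -4 + \left(4 + 4 s\right) = 4 s$)
$X{\left(Y \right)} = \left(1 + Y\right) \left(5 + Y\right)$ ($X{\left(Y \right)} = \left(Y + 1\right) \left(5 + Y\right) = \left(1 + Y\right) \left(5 + Y\right)$)
$X{\left(3 \right)} K{\left(5,4 \right)} \left(-4 + 8\right) = \left(5 + 3^{2} + 6 \cdot 3\right) 4 \cdot 5 \left(-4 + 8\right) = \left(5 + 9 + 18\right) 20 \cdot 4 = 32 \cdot 80 = 2560$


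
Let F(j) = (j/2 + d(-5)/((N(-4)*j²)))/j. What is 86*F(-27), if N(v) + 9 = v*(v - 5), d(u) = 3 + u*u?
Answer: 22849555/531441 ≈ 42.995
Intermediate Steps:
d(u) = 3 + u²
N(v) = -9 + v*(-5 + v) (N(v) = -9 + v*(v - 5) = -9 + v*(-5 + v))
F(j) = (j/2 + 28/(27*j²))/j (F(j) = (j/2 + (3 + (-5)²)/(((-9 + (-4)² - 5*(-4))*j²)))/j = (j*(½) + (3 + 25)/(((-9 + 16 + 20)*j²)))/j = (j/2 + 28/((27*j²)))/j = (j/2 + 28*(1/(27*j²)))/j = (j/2 + 28/(27*j²))/j)
86*F(-27) = 86*(½ + (28/27)/(-27)³) = 86*(½ + (28/27)*(-1/19683)) = 86*(½ - 28/531441) = 86*(531385/1062882) = 22849555/531441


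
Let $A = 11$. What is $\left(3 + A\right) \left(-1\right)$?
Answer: $-14$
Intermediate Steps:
$\left(3 + A\right) \left(-1\right) = \left(3 + 11\right) \left(-1\right) = 14 \left(-1\right) = -14$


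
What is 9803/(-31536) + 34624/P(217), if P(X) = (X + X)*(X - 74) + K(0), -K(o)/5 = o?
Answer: 241754339/978593616 ≈ 0.24704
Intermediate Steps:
K(o) = -5*o
P(X) = 2*X*(-74 + X) (P(X) = (X + X)*(X - 74) - 5*0 = (2*X)*(-74 + X) + 0 = 2*X*(-74 + X) + 0 = 2*X*(-74 + X))
9803/(-31536) + 34624/P(217) = 9803/(-31536) + 34624/((2*217*(-74 + 217))) = 9803*(-1/31536) + 34624/((2*217*143)) = -9803/31536 + 34624/62062 = -9803/31536 + 34624*(1/62062) = -9803/31536 + 17312/31031 = 241754339/978593616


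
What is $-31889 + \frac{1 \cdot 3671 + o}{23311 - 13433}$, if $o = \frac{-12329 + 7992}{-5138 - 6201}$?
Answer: $- \frac{1785869088466}{56003321} \approx -31889.0$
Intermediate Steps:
$o = \frac{4337}{11339}$ ($o = - \frac{4337}{-11339} = \left(-4337\right) \left(- \frac{1}{11339}\right) = \frac{4337}{11339} \approx 0.38249$)
$-31889 + \frac{1 \cdot 3671 + o}{23311 - 13433} = -31889 + \frac{1 \cdot 3671 + \frac{4337}{11339}}{23311 - 13433} = -31889 + \frac{3671 + \frac{4337}{11339}}{9878} = -31889 + \frac{41629806}{11339} \cdot \frac{1}{9878} = -31889 + \frac{20814903}{56003321} = - \frac{1785869088466}{56003321}$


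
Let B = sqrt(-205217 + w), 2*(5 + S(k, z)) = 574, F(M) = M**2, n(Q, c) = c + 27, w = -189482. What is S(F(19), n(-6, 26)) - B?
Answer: 282 - I*sqrt(394699) ≈ 282.0 - 628.25*I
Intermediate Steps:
n(Q, c) = 27 + c
S(k, z) = 282 (S(k, z) = -5 + (1/2)*574 = -5 + 287 = 282)
B = I*sqrt(394699) (B = sqrt(-205217 - 189482) = sqrt(-394699) = I*sqrt(394699) ≈ 628.25*I)
S(F(19), n(-6, 26)) - B = 282 - I*sqrt(394699)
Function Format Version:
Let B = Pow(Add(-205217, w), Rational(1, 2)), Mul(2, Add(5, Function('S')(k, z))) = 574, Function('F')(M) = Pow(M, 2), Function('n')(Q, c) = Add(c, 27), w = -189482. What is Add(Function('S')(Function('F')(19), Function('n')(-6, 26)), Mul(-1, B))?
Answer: Add(282, Mul(-1, I, Pow(394699, Rational(1, 2)))) ≈ Add(282.00, Mul(-628.25, I))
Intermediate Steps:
Function('n')(Q, c) = Add(27, c)
Function('S')(k, z) = 282 (Function('S')(k, z) = Add(-5, Mul(Rational(1, 2), 574)) = Add(-5, 287) = 282)
B = Mul(I, Pow(394699, Rational(1, 2))) (B = Pow(Add(-205217, -189482), Rational(1, 2)) = Pow(-394699, Rational(1, 2)) = Mul(I, Pow(394699, Rational(1, 2))) ≈ Mul(628.25, I))
Add(Function('S')(Function('F')(19), Function('n')(-6, 26)), Mul(-1, B)) = Add(282, Mul(-1, Mul(I, Pow(394699, Rational(1, 2))))) = Add(282, Mul(-1, I, Pow(394699, Rational(1, 2))))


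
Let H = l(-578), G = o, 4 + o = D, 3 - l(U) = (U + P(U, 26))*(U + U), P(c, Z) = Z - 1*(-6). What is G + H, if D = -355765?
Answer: -986942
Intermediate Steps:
P(c, Z) = 6 + Z (P(c, Z) = Z + 6 = 6 + Z)
l(U) = 3 - 2*U*(32 + U) (l(U) = 3 - (U + (6 + 26))*(U + U) = 3 - (U + 32)*2*U = 3 - (32 + U)*2*U = 3 - 2*U*(32 + U))
o = -355769 (o = -4 - 355765 = -355769)
G = -355769
H = -631173 (H = 3 - 64*(-578) - 2*(-578)² = 3 + 36992 - 2*334084 = 3 + 36992 - 668168 = -631173)
G + H = -355769 - 631173 = -986942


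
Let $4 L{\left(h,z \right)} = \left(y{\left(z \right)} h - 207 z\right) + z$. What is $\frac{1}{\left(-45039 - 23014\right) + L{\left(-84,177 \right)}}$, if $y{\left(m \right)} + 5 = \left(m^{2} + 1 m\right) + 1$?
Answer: $- \frac{2}{1477421} \approx -1.3537 \cdot 10^{-6}$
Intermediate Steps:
$y{\left(m \right)} = -4 + m + m^{2}$ ($y{\left(m \right)} = -5 + \left(\left(m^{2} + 1 m\right) + 1\right) = -5 + \left(\left(m^{2} + m\right) + 1\right) = -5 + \left(\left(m + m^{2}\right) + 1\right) = -5 + \left(1 + m + m^{2}\right) = -4 + m + m^{2}$)
$L{\left(h,z \right)} = - \frac{103 z}{2} + \frac{h \left(-4 + z + z^{2}\right)}{4}$ ($L{\left(h,z \right)} = \frac{\left(\left(-4 + z + z^{2}\right) h - 207 z\right) + z}{4} = \frac{\left(h \left(-4 + z + z^{2}\right) - 207 z\right) + z}{4} = \frac{\left(- 207 z + h \left(-4 + z + z^{2}\right)\right) + z}{4} = \frac{- 206 z + h \left(-4 + z + z^{2}\right)}{4} = - \frac{103 z}{2} + \frac{h \left(-4 + z + z^{2}\right)}{4}$)
$\frac{1}{\left(-45039 - 23014\right) + L{\left(-84,177 \right)}} = \frac{1}{\left(-45039 - 23014\right) + \left(\left(- \frac{103}{2}\right) 177 + \frac{1}{4} \left(-84\right) \left(-4 + 177 + 177^{2}\right)\right)} = \frac{1}{-68053 + \left(- \frac{18231}{2} + \frac{1}{4} \left(-84\right) \left(-4 + 177 + 31329\right)\right)} = \frac{1}{-68053 + \left(- \frac{18231}{2} + \frac{1}{4} \left(-84\right) 31502\right)} = \frac{1}{-68053 - \frac{1341315}{2}} = \frac{1}{- \frac{1477421}{2}} = - \frac{2}{1477421}$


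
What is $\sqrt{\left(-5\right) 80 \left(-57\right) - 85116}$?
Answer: $6 i \sqrt{1731} \approx 249.63 i$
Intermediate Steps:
$\sqrt{\left(-5\right) 80 \left(-57\right) - 85116} = \sqrt{\left(-400\right) \left(-57\right) - 85116} = \sqrt{22800 - 85116} = \sqrt{-62316} = 6 i \sqrt{1731}$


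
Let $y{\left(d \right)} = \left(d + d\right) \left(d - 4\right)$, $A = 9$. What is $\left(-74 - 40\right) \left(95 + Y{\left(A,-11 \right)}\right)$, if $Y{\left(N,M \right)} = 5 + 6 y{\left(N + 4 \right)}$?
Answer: $-171456$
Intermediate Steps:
$y{\left(d \right)} = 2 d \left(-4 + d\right)$
$Y{\left(N,M \right)} = 5 + 12 N \left(4 + N\right)$ ($Y{\left(N,M \right)} = 5 + 6 \cdot 2 \left(N + 4\right) \left(-4 + \left(N + 4\right)\right) = 5 + 6 \cdot 2 \left(4 + N\right) \left(-4 + \left(4 + N\right)\right) = 5 + 6 \cdot 2 \left(4 + N\right) N = 5 + 6 \cdot 2 N \left(4 + N\right) = 5 + 12 N \left(4 + N\right)$)
$\left(-74 - 40\right) \left(95 + Y{\left(A,-11 \right)}\right) = \left(-74 - 40\right) \left(95 + \left(5 + 12 \cdot 9 \left(4 + 9\right)\right)\right) = - 114 \left(95 + \left(5 + 12 \cdot 9 \cdot 13\right)\right) = - 114 \left(95 + \left(5 + 1404\right)\right) = - 114 \left(95 + 1409\right) = \left(-114\right) 1504 = -171456$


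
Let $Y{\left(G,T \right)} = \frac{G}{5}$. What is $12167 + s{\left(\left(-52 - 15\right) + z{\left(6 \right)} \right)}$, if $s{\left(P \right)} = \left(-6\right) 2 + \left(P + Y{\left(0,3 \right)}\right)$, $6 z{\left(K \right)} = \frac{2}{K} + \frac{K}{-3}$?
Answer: $\frac{217579}{18} \approx 12088.0$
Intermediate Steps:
$Y{\left(G,T \right)} = \frac{G}{5}$ ($Y{\left(G,T \right)} = G \frac{1}{5} = \frac{G}{5}$)
$z{\left(K \right)} = - \frac{K}{18} + \frac{1}{3 K}$ ($z{\left(K \right)} = \frac{\frac{2}{K} + \frac{K}{-3}}{6} = \frac{\frac{2}{K} + K \left(- \frac{1}{3}\right)}{6} = \frac{\frac{2}{K} - \frac{K}{3}}{6} = - \frac{K}{18} + \frac{1}{3 K}$)
$s{\left(P \right)} = -12 + P$ ($s{\left(P \right)} = \left(-6\right) 2 + \left(P + \frac{1}{5} \cdot 0\right) = -12 + \left(P + 0\right) = -12 + P$)
$12167 + s{\left(\left(-52 - 15\right) + z{\left(6 \right)} \right)} = 12167 + \left(-12 + \left(\left(-52 - 15\right) + \frac{6 - 6^{2}}{18 \cdot 6}\right)\right) = 12167 - \left(79 - \frac{6 - 36}{108}\right) = 12167 - \left(79 + \frac{5}{18}\right) = 12167 - \frac{1427}{18} = \frac{217579}{18}$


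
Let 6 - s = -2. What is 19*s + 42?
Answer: 194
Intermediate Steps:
s = 8 (s = 6 - 1*(-2) = 6 + 2 = 8)
19*s + 42 = 19*8 + 42 = 152 + 42 = 194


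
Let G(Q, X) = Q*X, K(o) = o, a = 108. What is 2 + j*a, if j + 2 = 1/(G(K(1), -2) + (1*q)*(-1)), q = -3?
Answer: -106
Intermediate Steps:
j = -1 (j = -2 + 1/(1*(-2) + (1*(-3))*(-1)) = -2 + 1/(-2 - 3*(-1)) = -2 + 1/(-2 + 3) = -2 + 1/1 = -2 + 1 = -1)
2 + j*a = 2 - 1*108 = 2 - 108 = -106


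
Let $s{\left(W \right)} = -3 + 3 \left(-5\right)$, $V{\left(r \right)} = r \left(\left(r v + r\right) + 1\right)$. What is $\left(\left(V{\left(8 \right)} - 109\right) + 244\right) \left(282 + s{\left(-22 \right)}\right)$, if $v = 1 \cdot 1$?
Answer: $71544$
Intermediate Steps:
$v = 1$
$V{\left(r \right)} = r \left(1 + 2 r\right)$ ($V{\left(r \right)} = r \left(\left(r 1 + r\right) + 1\right) = r \left(\left(r + r\right) + 1\right) = r \left(2 r + 1\right) = r \left(1 + 2 r\right)$)
$s{\left(W \right)} = -18$ ($s{\left(W \right)} = -3 - 15 = -18$)
$\left(\left(V{\left(8 \right)} - 109\right) + 244\right) \left(282 + s{\left(-22 \right)}\right) = \left(\left(8 \left(1 + 2 \cdot 8\right) - 109\right) + 244\right) \left(282 - 18\right) = \left(\left(8 \left(1 + 16\right) - 109\right) + 244\right) 264 = \left(\left(8 \cdot 17 - 109\right) + 244\right) 264 = \left(\left(136 - 109\right) + 244\right) 264 = \left(27 + 244\right) 264 = 271 \cdot 264 = 71544$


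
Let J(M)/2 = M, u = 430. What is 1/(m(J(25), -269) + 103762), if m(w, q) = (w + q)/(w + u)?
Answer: 160/16601847 ≈ 9.6375e-6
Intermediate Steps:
J(M) = 2*M
m(w, q) = (q + w)/(430 + w) (m(w, q) = (w + q)/(w + 430) = (q + w)/(430 + w))
1/(m(J(25), -269) + 103762) = 1/((-269 + 2*25)/(430 + 2*25) + 103762) = 1/((-269 + 50)/(430 + 50) + 103762) = 1/(-219/480 + 103762) = 1/((1/480)*(-219) + 103762) = 1/(-73/160 + 103762) = 1/(16601847/160) = 160/16601847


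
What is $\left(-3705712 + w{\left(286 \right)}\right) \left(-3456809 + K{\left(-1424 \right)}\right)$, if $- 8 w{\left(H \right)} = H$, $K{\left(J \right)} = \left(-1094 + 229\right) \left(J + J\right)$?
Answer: $\frac{14723513907399}{4} \approx 3.6809 \cdot 10^{12}$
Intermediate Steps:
$K{\left(J \right)} = - 1730 J$ ($K{\left(J \right)} = - 865 \cdot 2 J = - 1730 J$)
$w{\left(H \right)} = - \frac{H}{8}$
$\left(-3705712 + w{\left(286 \right)}\right) \left(-3456809 + K{\left(-1424 \right)}\right) = \left(-3705712 - \frac{143}{4}\right) \left(-3456809 - -2463520\right) = \left(-3705712 - \frac{143}{4}\right) \left(-3456809 + 2463520\right) = \left(- \frac{14822991}{4}\right) \left(-993289\right) = \frac{14723513907399}{4}$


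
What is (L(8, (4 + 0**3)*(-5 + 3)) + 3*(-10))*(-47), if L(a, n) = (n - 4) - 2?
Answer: 2068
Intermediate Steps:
L(a, n) = -6 + n (L(a, n) = (-4 + n) - 2 = -6 + n)
(L(8, (4 + 0**3)*(-5 + 3)) + 3*(-10))*(-47) = ((-6 + (4 + 0**3)*(-5 + 3)) + 3*(-10))*(-47) = ((-6 + (4 + 0)*(-2)) - 30)*(-47) = ((-6 + 4*(-2)) - 30)*(-47) = ((-6 - 8) - 30)*(-47) = (-14 - 30)*(-47) = -44*(-47) = 2068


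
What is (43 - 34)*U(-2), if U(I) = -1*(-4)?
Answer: 36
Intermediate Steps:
U(I) = 4
(43 - 34)*U(-2) = (43 - 34)*4 = 9*4 = 36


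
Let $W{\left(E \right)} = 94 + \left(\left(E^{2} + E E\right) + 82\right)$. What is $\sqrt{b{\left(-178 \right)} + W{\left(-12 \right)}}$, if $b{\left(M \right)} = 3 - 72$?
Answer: $\sqrt{395} \approx 19.875$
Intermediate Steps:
$b{\left(M \right)} = -69$ ($b{\left(M \right)} = 3 - 72 = -69$)
$W{\left(E \right)} = 176 + 2 E^{2}$ ($W{\left(E \right)} = 94 + \left(\left(E^{2} + E^{2}\right) + 82\right) = 94 + \left(2 E^{2} + 82\right) = 94 + \left(82 + 2 E^{2}\right) = 176 + 2 E^{2}$)
$\sqrt{b{\left(-178 \right)} + W{\left(-12 \right)}} = \sqrt{-69 + \left(176 + 2 \left(-12\right)^{2}\right)} = \sqrt{-69 + \left(176 + 2 \cdot 144\right)} = \sqrt{-69 + \left(176 + 288\right)} = \sqrt{-69 + 464} = \sqrt{395}$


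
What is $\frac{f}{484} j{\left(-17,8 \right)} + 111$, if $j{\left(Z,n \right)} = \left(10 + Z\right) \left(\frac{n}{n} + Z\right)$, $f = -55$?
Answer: $\frac{1081}{11} \approx 98.273$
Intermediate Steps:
$j{\left(Z,n \right)} = \left(1 + Z\right) \left(10 + Z\right)$ ($j{\left(Z,n \right)} = \left(10 + Z\right) \left(1 + Z\right) = \left(1 + Z\right) \left(10 + Z\right)$)
$\frac{f}{484} j{\left(-17,8 \right)} + 111 = - \frac{55}{484} \left(10 + \left(-17\right)^{2} + 11 \left(-17\right)\right) + 111 = \left(-55\right) \frac{1}{484} \left(10 + 289 - 187\right) + 111 = \left(- \frac{5}{44}\right) 112 + 111 = - \frac{140}{11} + 111 = \frac{1081}{11}$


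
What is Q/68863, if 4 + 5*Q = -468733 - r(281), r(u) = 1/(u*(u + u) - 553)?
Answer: -73764672954/54184507235 ≈ -1.3614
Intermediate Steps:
r(u) = 1/(-553 + 2*u²) (r(u) = 1/(u*(2*u) - 553) = 1/(2*u² - 553) = 1/(-553 + 2*u²))
Q = -73764672954/786845 (Q = -⅘ + (-468733 - 1/(-553 + 2*281²))/5 = -⅘ + (-468733 - 1/(-553 + 2*78961))/5 = -⅘ + (-468733 - 1/(-553 + 157922))/5 = -⅘ + (-468733 - 1/157369)/5 = -⅘ + (⅕)*(-73764043478/157369) = -⅘ - 73764043478/786845 = -73764672954/786845 ≈ -93747.)
Q/68863 = -73764672954/786845/68863 = -73764672954/786845*1/68863 = -73764672954/54184507235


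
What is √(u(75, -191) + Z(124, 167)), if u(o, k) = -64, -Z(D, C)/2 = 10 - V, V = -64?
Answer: 2*I*√53 ≈ 14.56*I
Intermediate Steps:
Z(D, C) = -148 (Z(D, C) = -2*(10 - 1*(-64)) = -2*(10 + 64) = -2*74 = -148)
√(u(75, -191) + Z(124, 167)) = √(-64 - 148) = √(-212) = 2*I*√53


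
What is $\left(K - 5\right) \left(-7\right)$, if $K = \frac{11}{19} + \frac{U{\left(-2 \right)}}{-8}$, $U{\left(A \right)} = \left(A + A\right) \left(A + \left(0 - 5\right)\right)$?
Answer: $\frac{2107}{38} \approx 55.447$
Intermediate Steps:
$U{\left(A \right)} = 2 A \left(-5 + A\right)$ ($U{\left(A \right)} = 2 A \left(A + \left(0 - 5\right)\right) = 2 A \left(A - 5\right) = 2 A \left(-5 + A\right)$)
$K = - \frac{111}{38}$ ($K = \frac{11}{19} + \frac{2 \left(-2\right) \left(-5 - 2\right)}{-8} = 11 \cdot \frac{1}{19} + 2 \left(-2\right) \left(-7\right) \left(- \frac{1}{8}\right) = \frac{11}{19} + 28 \left(- \frac{1}{8}\right) = \frac{11}{19} - \frac{7}{2} = - \frac{111}{38} \approx -2.9211$)
$\left(K - 5\right) \left(-7\right) = \left(- \frac{111}{38} - 5\right) \left(-7\right) = \left(- \frac{301}{38}\right) \left(-7\right) = \frac{2107}{38}$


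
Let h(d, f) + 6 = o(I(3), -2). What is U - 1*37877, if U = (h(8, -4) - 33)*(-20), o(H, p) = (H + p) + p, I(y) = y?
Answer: -37077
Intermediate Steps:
o(H, p) = H + 2*p
h(d, f) = -7 (h(d, f) = -6 + (3 + 2*(-2)) = -6 + (3 - 4) = -6 - 1 = -7)
U = 800 (U = (-7 - 33)*(-20) = -40*(-20) = 800)
U - 1*37877 = 800 - 1*37877 = 800 - 37877 = -37077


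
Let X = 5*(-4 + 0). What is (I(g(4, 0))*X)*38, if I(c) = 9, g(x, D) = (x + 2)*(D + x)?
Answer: -6840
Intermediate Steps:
X = -20 (X = 5*(-4) = -20)
g(x, D) = (2 + x)*(D + x)
(I(g(4, 0))*X)*38 = (9*(-20))*38 = -180*38 = -6840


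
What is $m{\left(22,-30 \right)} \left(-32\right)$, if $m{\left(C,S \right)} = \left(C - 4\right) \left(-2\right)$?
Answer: $1152$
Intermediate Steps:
$m{\left(C,S \right)} = 8 - 2 C$ ($m{\left(C,S \right)} = \left(-4 + C\right) \left(-2\right) = 8 - 2 C$)
$m{\left(22,-30 \right)} \left(-32\right) = \left(8 - 44\right) \left(-32\right) = \left(-36\right) \left(-32\right) = 1152$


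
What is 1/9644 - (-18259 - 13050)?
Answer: 301943997/9644 ≈ 31309.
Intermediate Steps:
1/9644 - (-18259 - 13050) = 1/9644 - 1*(-31309) = 1/9644 + 31309 = 301943997/9644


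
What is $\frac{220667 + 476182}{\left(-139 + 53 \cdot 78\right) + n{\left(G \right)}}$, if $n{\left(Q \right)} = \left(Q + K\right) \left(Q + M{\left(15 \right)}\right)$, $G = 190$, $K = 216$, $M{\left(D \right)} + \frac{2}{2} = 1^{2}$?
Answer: $\frac{232283}{27045} \approx 8.5888$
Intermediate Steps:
$M{\left(D \right)} = 0$ ($M{\left(D \right)} = -1 + 1^{2} = -1 + 1 = 0$)
$n{\left(Q \right)} = Q \left(216 + Q\right)$ ($n{\left(Q \right)} = \left(Q + 216\right) \left(Q + 0\right) = \left(216 + Q\right) Q = Q \left(216 + Q\right)$)
$\frac{220667 + 476182}{\left(-139 + 53 \cdot 78\right) + n{\left(G \right)}} = \frac{220667 + 476182}{\left(-139 + 53 \cdot 78\right) + 190 \left(216 + 190\right)} = \frac{696849}{\left(-139 + 4134\right) + 190 \cdot 406} = \frac{696849}{3995 + 77140} = \frac{696849}{81135} = 696849 \cdot \frac{1}{81135} = \frac{232283}{27045}$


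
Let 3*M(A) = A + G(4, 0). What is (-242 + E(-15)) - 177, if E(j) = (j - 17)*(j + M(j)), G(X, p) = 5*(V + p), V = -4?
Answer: 1303/3 ≈ 434.33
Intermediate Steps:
G(X, p) = -20 + 5*p (G(X, p) = 5*(-4 + p) = -20 + 5*p)
M(A) = -20/3 + A/3 (M(A) = (A + (-20 + 5*0))/3 = (A + (-20 + 0))/3 = (A - 20)/3 = (-20 + A)/3 = -20/3 + A/3)
E(j) = (-17 + j)*(-20/3 + 4*j/3) (E(j) = (j - 17)*(j + (-20/3 + j/3)) = (-17 + j)*(-20/3 + 4*j/3))
(-242 + E(-15)) - 177 = (-242 + (340/3 - 88/3*(-15) + (4/3)*(-15)²)) - 177 = (-242 + (340/3 + 440 + (4/3)*225)) - 177 = (-242 + (340/3 + 440 + 300)) - 177 = (-242 + 2560/3) - 177 = 1834/3 - 177 = 1303/3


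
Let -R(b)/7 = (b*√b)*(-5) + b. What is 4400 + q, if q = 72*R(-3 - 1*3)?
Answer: 7424 - 15120*I*√6 ≈ 7424.0 - 37036.0*I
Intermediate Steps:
R(b) = -7*b + 35*b^(3/2) (R(b) = -7*((b*√b)*(-5) + b) = -7*(b^(3/2)*(-5) + b) = -7*(-5*b^(3/2) + b) = -7*(b - 5*b^(3/2)) = -7*b + 35*b^(3/2))
q = 3024 - 15120*I*√6 (q = 72*(-7*(-3 - 1*3) + 35*(-3 - 1*3)^(3/2)) = 72*(-7*(-3 - 3) + 35*(-3 - 3)^(3/2)) = 72*(-7*(-6) + 35*(-6)^(3/2)) = 72*(42 + 35*(-6*I*√6)) = 72*(42 - 210*I*√6) = 3024 - 15120*I*√6 ≈ 3024.0 - 37036.0*I)
4400 + q = 4400 + (3024 - 15120*I*√6) = 7424 - 15120*I*√6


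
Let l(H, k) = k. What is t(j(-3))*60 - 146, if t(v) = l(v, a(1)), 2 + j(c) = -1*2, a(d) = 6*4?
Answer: 1294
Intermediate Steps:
a(d) = 24
j(c) = -4 (j(c) = -2 - 1*2 = -2 - 2 = -4)
t(v) = 24
t(j(-3))*60 - 146 = 24*60 - 146 = 1440 - 146 = 1294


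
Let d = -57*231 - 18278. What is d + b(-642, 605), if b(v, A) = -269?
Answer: -31714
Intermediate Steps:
d = -31445 (d = -13167 - 18278 = -31445)
d + b(-642, 605) = -31445 - 269 = -31714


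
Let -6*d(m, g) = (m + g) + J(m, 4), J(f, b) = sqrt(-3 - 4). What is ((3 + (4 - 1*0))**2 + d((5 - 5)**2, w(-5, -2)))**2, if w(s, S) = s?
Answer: (-299 + I*sqrt(7))**2/36 ≈ 2483.2 - 43.949*I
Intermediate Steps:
J(f, b) = I*sqrt(7) (J(f, b) = sqrt(-7) = I*sqrt(7))
d(m, g) = -g/6 - m/6 - I*sqrt(7)/6 (d(m, g) = -((m + g) + I*sqrt(7))/6 = -((g + m) + I*sqrt(7))/6 = -(g + m + I*sqrt(7))/6 = -g/6 - m/6 - I*sqrt(7)/6)
((3 + (4 - 1*0))**2 + d((5 - 5)**2, w(-5, -2)))**2 = ((3 + (4 - 1*0))**2 + (-1/6*(-5) - (5 - 5)**2/6 - I*sqrt(7)/6))**2 = ((3 + (4 + 0))**2 + (5/6 - 1/6*0**2 - I*sqrt(7)/6))**2 = ((3 + 4)**2 + (5/6 - 1/6*0 - I*sqrt(7)/6))**2 = (7**2 + (5/6 + 0 - I*sqrt(7)/6))**2 = (49 + (5/6 - I*sqrt(7)/6))**2 = (299/6 - I*sqrt(7)/6)**2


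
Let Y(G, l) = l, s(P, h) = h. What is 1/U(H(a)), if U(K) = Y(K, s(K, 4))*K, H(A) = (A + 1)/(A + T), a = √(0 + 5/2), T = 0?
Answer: 5/12 - √10/12 ≈ 0.15314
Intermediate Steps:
a = √10/2 (a = √(0 + 5*(½)) = √(0 + 5/2) = √(5/2) = √10/2 ≈ 1.5811)
H(A) = (1 + A)/A (H(A) = (A + 1)/(A + 0) = (1 + A)/A)
U(K) = 4*K
1/U(H(a)) = 1/(4*((1 + √10/2)/((√10/2)))) = 1/(4*((√10/5)*(1 + √10/2))) = 1/(4*(√10*(1 + √10/2)/5)) = 1/(4*√10*(1 + √10/2)/5) = √10/(8*(1 + √10/2))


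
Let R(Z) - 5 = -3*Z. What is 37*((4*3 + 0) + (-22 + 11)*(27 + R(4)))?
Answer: -7696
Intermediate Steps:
R(Z) = 5 - 3*Z
37*((4*3 + 0) + (-22 + 11)*(27 + R(4))) = 37*((4*3 + 0) + (-22 + 11)*(27 + (5 - 3*4))) = 37*((12 + 0) - 11*(27 + (5 - 12))) = 37*(12 - 11*(27 - 7)) = 37*(12 - 11*20) = 37*(12 - 220) = 37*(-208) = -7696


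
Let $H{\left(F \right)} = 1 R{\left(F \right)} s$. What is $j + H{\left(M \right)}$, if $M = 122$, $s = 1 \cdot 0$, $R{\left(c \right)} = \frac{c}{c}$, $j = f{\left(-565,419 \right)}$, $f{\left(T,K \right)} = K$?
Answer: $419$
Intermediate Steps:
$j = 419$
$R{\left(c \right)} = 1$
$s = 0$
$H{\left(F \right)} = 0$ ($H{\left(F \right)} = 1 \cdot 1 \cdot 0 = 1 \cdot 0 = 0$)
$j + H{\left(M \right)} = 419 + 0 = 419$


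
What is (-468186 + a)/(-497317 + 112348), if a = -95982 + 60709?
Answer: 503459/384969 ≈ 1.3078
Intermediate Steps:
a = -35273
(-468186 + a)/(-497317 + 112348) = (-468186 - 35273)/(-497317 + 112348) = -503459/(-384969) = -503459*(-1/384969) = 503459/384969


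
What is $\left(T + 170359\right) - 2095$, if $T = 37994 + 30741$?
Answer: $236999$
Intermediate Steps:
$T = 68735$
$\left(T + 170359\right) - 2095 = \left(68735 + 170359\right) - 2095 = 239094 - 2095 = 236999$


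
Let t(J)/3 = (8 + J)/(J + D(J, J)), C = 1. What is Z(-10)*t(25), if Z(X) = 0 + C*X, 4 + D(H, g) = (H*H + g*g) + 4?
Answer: -66/85 ≈ -0.77647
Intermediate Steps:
D(H, g) = H² + g² (D(H, g) = -4 + ((H*H + g*g) + 4) = -4 + ((H² + g²) + 4) = -4 + (4 + H² + g²) = H² + g²)
t(J) = 3*(8 + J)/(J + 2*J²) (t(J) = 3*((8 + J)/(J + (J² + J²))) = 3*((8 + J)/(J + 2*J²)) = 3*(8 + J)/(J + 2*J²))
Z(X) = X (Z(X) = 0 + 1*X = 0 + X = X)
Z(-10)*t(25) = -30*(8 + 25)/(25*(1 + 2*25)) = -30*33/(25*(1 + 50)) = -30*33/(25*51) = -10*33/425 = -66/85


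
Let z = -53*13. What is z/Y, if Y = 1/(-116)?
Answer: 79924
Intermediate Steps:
z = -689
Y = -1/116 ≈ -0.0086207
z/Y = -689/(-1/116) = -689*(-116) = 79924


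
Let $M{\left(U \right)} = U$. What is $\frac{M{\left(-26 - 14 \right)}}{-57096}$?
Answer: $\frac{5}{7137} \approx 0.00070057$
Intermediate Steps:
$\frac{M{\left(-26 - 14 \right)}}{-57096} = \frac{-26 - 14}{-57096} = \left(-26 - 14\right) \left(- \frac{1}{57096}\right) = \left(-40\right) \left(- \frac{1}{57096}\right) = \frac{5}{7137}$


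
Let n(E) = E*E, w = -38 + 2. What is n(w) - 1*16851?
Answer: -15555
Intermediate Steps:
w = -36
n(E) = E**2
n(w) - 1*16851 = (-36)**2 - 1*16851 = 1296 - 16851 = -15555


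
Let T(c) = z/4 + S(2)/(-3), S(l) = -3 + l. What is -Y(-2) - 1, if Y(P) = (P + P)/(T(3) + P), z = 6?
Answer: -25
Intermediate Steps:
T(c) = 11/6 (T(c) = 6/4 + (-3 + 2)/(-3) = 6*(¼) - 1*(-⅓) = 3/2 + ⅓ = 11/6)
Y(P) = 2*P/(11/6 + P) (Y(P) = (P + P)/(11/6 + P) = (2*P)/(11/6 + P) = 2*P/(11/6 + P))
-Y(-2) - 1 = -12*(-2)/(11 + 6*(-2)) - 1 = -12*(-2)/(11 - 12) - 1 = -12*(-2)/(-1) - 1 = -12*(-2)*(-1) - 1 = -1*24 - 1 = -24 - 1 = -25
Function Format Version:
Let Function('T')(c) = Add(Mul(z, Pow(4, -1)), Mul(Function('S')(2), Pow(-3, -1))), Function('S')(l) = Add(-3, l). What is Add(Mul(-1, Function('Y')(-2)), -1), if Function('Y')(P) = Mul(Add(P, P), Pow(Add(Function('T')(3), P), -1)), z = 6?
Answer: -25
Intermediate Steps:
Function('T')(c) = Rational(11, 6) (Function('T')(c) = Add(Mul(6, Pow(4, -1)), Mul(Add(-3, 2), Pow(-3, -1))) = Add(Mul(6, Rational(1, 4)), Mul(-1, Rational(-1, 3))) = Add(Rational(3, 2), Rational(1, 3)) = Rational(11, 6))
Function('Y')(P) = Mul(2, P, Pow(Add(Rational(11, 6), P), -1)) (Function('Y')(P) = Mul(Add(P, P), Pow(Add(Rational(11, 6), P), -1)) = Mul(Mul(2, P), Pow(Add(Rational(11, 6), P), -1)) = Mul(2, P, Pow(Add(Rational(11, 6), P), -1)))
Add(Mul(-1, Function('Y')(-2)), -1) = Add(Mul(-1, Mul(12, -2, Pow(Add(11, Mul(6, -2)), -1))), -1) = Add(Mul(-1, Mul(12, -2, Pow(Add(11, -12), -1))), -1) = Add(Mul(-1, Mul(12, -2, Pow(-1, -1))), -1) = Add(Mul(-1, Mul(12, -2, -1)), -1) = Add(Mul(-1, 24), -1) = Add(-24, -1) = -25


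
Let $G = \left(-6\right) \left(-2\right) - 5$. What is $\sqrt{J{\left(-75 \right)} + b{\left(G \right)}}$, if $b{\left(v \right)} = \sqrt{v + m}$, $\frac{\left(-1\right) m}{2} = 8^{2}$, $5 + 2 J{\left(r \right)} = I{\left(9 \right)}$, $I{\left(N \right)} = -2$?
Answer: $\frac{\sqrt{-14 + 44 i}}{2} \approx 2.0054 + 2.7426 i$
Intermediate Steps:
$J{\left(r \right)} = - \frac{7}{2}$ ($J{\left(r \right)} = - \frac{5}{2} + \frac{1}{2} \left(-2\right) = - \frac{5}{2} - 1 = - \frac{7}{2}$)
$m = -128$ ($m = - 2 \cdot 8^{2} = \left(-2\right) 64 = -128$)
$G = 7$ ($G = 12 - 5 = 7$)
$b{\left(v \right)} = \sqrt{-128 + v}$ ($b{\left(v \right)} = \sqrt{v - 128} = \sqrt{-128 + v}$)
$\sqrt{J{\left(-75 \right)} + b{\left(G \right)}} = \sqrt{- \frac{7}{2} + \sqrt{-128 + 7}} = \sqrt{- \frac{7}{2} + \sqrt{-121}} = \sqrt{- \frac{7}{2} + 11 i}$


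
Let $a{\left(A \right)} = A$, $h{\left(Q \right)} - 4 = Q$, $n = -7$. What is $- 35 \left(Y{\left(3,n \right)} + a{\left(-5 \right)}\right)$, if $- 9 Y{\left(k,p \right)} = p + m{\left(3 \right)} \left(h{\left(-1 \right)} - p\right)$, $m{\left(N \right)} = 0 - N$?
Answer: $\frac{280}{9} \approx 31.111$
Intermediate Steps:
$h{\left(Q \right)} = 4 + Q$
$m{\left(N \right)} = - N$
$Y{\left(k,p \right)} = 1 - \frac{4 p}{9}$ ($Y{\left(k,p \right)} = - \frac{p + \left(-1\right) 3 \left(\left(4 - 1\right) - p\right)}{9} = - \frac{p - 3 \left(3 - p\right)}{9} = - \frac{p + \left(-9 + 3 p\right)}{9} = - \frac{-9 + 4 p}{9} = 1 - \frac{4 p}{9}$)
$- 35 \left(Y{\left(3,n \right)} + a{\left(-5 \right)}\right) = - 35 \left(\left(1 - - \frac{28}{9}\right) - 5\right) = - 35 \left(\left(1 + \frac{28}{9}\right) - 5\right) = - 35 \left(\frac{37}{9} - 5\right) = \left(-35\right) \left(- \frac{8}{9}\right) = \frac{280}{9}$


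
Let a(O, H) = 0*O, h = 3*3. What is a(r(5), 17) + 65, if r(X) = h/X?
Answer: 65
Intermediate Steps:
h = 9
r(X) = 9/X
a(O, H) = 0
a(r(5), 17) + 65 = 0 + 65 = 65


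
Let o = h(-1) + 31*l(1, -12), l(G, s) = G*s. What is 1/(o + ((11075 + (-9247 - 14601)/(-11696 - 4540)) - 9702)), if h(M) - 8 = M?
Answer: 369/372494 ≈ 0.00099062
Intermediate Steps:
h(M) = 8 + M
o = -365 (o = (8 - 1) + 31*(1*(-12)) = 7 + 31*(-12) = 7 - 372 = -365)
1/(o + ((11075 + (-9247 - 14601)/(-11696 - 4540)) - 9702)) = 1/(-365 + ((11075 + (-9247 - 14601)/(-11696 - 4540)) - 9702)) = 1/(-365 + ((11075 - 23848/(-16236)) - 9702)) = 1/(-365 + ((11075 - 23848*(-1/16236)) - 9702)) = 1/(-365 + ((11075 + 542/369) - 9702)) = 1/(-365 + (4087217/369 - 9702)) = 1/(-365 + 507179/369) = 1/(372494/369) = 369/372494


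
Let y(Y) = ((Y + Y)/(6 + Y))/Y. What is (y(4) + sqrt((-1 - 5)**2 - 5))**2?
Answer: 776/25 + 2*sqrt(31)/5 ≈ 33.267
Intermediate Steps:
y(Y) = 2/(6 + Y) (y(Y) = ((2*Y)/(6 + Y))/Y = (2*Y/(6 + Y))/Y = 2/(6 + Y))
(y(4) + sqrt((-1 - 5)**2 - 5))**2 = (2/(6 + 4) + sqrt((-1 - 5)**2 - 5))**2 = (2/10 + sqrt((-6)**2 - 5))**2 = (2*(1/10) + sqrt(36 - 5))**2 = (1/5 + sqrt(31))**2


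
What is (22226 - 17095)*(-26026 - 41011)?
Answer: -343966847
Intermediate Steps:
(22226 - 17095)*(-26026 - 41011) = 5131*(-67037) = -343966847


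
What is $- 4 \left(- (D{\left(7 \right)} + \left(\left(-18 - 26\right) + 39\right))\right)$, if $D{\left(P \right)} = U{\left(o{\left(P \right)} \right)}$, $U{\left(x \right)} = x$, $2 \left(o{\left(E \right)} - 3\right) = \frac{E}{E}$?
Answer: $-6$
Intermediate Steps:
$o{\left(E \right)} = \frac{7}{2}$ ($o{\left(E \right)} = 3 + \frac{E \frac{1}{E}}{2} = 3 + \frac{1}{2} \cdot 1 = 3 + \frac{1}{2} = \frac{7}{2}$)
$D{\left(P \right)} = \frac{7}{2}$
$- 4 \left(- (D{\left(7 \right)} + \left(\left(-18 - 26\right) + 39\right))\right) = - 4 \left(- (\frac{7}{2} + \left(\left(-18 - 26\right) + 39\right))\right) = - 4 \left(- (\frac{7}{2} + \left(-44 + 39\right))\right) = - 4 \left(- (\frac{7}{2} - 5)\right) = - 4 \left(\left(-1\right) \left(- \frac{3}{2}\right)\right) = \left(-4\right) \frac{3}{2} = -6$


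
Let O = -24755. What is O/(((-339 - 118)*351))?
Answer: 24755/160407 ≈ 0.15433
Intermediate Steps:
O/(((-339 - 118)*351)) = -24755*1/(351*(-339 - 118)) = -24755/((-457*351)) = -24755/(-160407) = -24755*(-1/160407) = 24755/160407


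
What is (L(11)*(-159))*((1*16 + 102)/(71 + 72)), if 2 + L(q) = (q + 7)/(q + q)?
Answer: 18762/121 ≈ 155.06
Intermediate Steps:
L(q) = -2 + (7 + q)/(2*q) (L(q) = -2 + (q + 7)/(q + q) = -2 + (7 + q)/((2*q)) = -2 + (7 + q)*(1/(2*q)) = -2 + (7 + q)/(2*q))
(L(11)*(-159))*((1*16 + 102)/(71 + 72)) = (((1/2)*(7 - 3*11)/11)*(-159))*((1*16 + 102)/(71 + 72)) = (((1/2)*(1/11)*(7 - 33))*(-159))*((16 + 102)/143) = (((1/2)*(1/11)*(-26))*(-159))*(118*(1/143)) = -13/11*(-159)*(118/143) = (2067/11)*(118/143) = 18762/121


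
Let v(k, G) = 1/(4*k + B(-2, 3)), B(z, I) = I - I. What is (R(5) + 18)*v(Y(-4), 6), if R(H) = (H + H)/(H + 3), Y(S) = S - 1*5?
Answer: -77/144 ≈ -0.53472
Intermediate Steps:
Y(S) = -5 + S (Y(S) = S - 5 = -5 + S)
R(H) = 2*H/(3 + H) (R(H) = (2*H)/(3 + H) = 2*H/(3 + H))
B(z, I) = 0
v(k, G) = 1/(4*k) (v(k, G) = 1/(4*k + 0) = 1/(4*k))
(R(5) + 18)*v(Y(-4), 6) = (2*5/(3 + 5) + 18)*(1/(4*(-5 - 4))) = (2*5/8 + 18)*((¼)/(-9)) = (2*5*(⅛) + 18)*((¼)*(-⅑)) = (5/4 + 18)*(-1/36) = (77/4)*(-1/36) = -77/144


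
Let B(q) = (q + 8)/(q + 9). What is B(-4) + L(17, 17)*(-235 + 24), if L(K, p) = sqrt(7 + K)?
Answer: 4/5 - 422*sqrt(6) ≈ -1032.9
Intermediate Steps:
B(q) = (8 + q)/(9 + q)
B(-4) + L(17, 17)*(-235 + 24) = (8 - 4)/(9 - 4) + sqrt(7 + 17)*(-235 + 24) = 4/5 + sqrt(24)*(-211) = (1/5)*4 + (2*sqrt(6))*(-211) = 4/5 - 422*sqrt(6)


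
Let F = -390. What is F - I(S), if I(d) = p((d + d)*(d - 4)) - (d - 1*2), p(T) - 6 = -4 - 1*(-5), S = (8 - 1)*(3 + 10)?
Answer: -308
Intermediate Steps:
S = 91 (S = 7*13 = 91)
p(T) = 7 (p(T) = 6 + (-4 - 1*(-5)) = 6 + (-4 + 5) = 6 + 1 = 7)
I(d) = 9 - d (I(d) = 7 - (d - 1*2) = 7 - (d - 2) = 7 - (-2 + d) = 7 + (2 - d) = 9 - d)
F - I(S) = -390 - (9 - 1*91) = -390 - (9 - 91) = -390 - 1*(-82) = -390 + 82 = -308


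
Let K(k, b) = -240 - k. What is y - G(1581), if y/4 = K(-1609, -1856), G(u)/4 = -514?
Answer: 7532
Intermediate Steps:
G(u) = -2056 (G(u) = 4*(-514) = -2056)
y = 5476 (y = 4*(-240 - 1*(-1609)) = 4*(-240 + 1609) = 4*1369 = 5476)
y - G(1581) = 5476 - 1*(-2056) = 5476 + 2056 = 7532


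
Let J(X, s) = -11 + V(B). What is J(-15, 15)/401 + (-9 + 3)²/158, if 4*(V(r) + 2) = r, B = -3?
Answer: 24527/126716 ≈ 0.19356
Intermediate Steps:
V(r) = -2 + r/4
J(X, s) = -55/4 (J(X, s) = -11 + (-2 + (¼)*(-3)) = -11 + (-2 - ¾) = -11 - 11/4 = -55/4)
J(-15, 15)/401 + (-9 + 3)²/158 = -55/4/401 + (-9 + 3)²/158 = -55/4*1/401 + (-6)²*(1/158) = -55/1604 + 36*(1/158) = -55/1604 + 18/79 = 24527/126716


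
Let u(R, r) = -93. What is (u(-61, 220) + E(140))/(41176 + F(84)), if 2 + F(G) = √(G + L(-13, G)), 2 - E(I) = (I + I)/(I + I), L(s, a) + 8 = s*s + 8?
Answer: -3788008/1695298023 + 92*√253/1695298023 ≈ -0.0022336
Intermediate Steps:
L(s, a) = s² (L(s, a) = -8 + (s*s + 8) = -8 + (s² + 8) = -8 + (8 + s²) = s²)
E(I) = 1 (E(I) = 2 - (I + I)/(I + I) = 2 - 2*I/(2*I) = 2 - 2*I*1/(2*I) = 2 - 1*1 = 2 - 1 = 1)
F(G) = -2 + √(169 + G) (F(G) = -2 + √(G + (-13)²) = -2 + √(G + 169) = -2 + √(169 + G))
(u(-61, 220) + E(140))/(41176 + F(84)) = (-93 + 1)/(41176 + (-2 + √(169 + 84))) = -92/(41176 + (-2 + √253)) = -92/(41174 + √253)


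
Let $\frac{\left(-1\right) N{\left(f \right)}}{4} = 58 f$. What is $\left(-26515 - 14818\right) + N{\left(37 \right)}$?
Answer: $-49917$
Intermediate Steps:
$N{\left(f \right)} = - 232 f$ ($N{\left(f \right)} = - 4 \cdot 58 f = - 232 f$)
$\left(-26515 - 14818\right) + N{\left(37 \right)} = \left(-26515 - 14818\right) - 8584 = -41333 - 8584 = -49917$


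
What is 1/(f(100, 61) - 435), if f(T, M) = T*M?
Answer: 1/5665 ≈ 0.00017652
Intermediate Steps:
f(T, M) = M*T
1/(f(100, 61) - 435) = 1/(61*100 - 435) = 1/(6100 - 435) = 1/5665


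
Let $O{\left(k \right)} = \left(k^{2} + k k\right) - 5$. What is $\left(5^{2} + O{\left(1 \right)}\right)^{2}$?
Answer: $484$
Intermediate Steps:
$O{\left(k \right)} = -5 + 2 k^{2}$ ($O{\left(k \right)} = \left(k^{2} + k^{2}\right) - 5 = 2 k^{2} - 5 = -5 + 2 k^{2}$)
$\left(5^{2} + O{\left(1 \right)}\right)^{2} = \left(5^{2} - \left(5 - 2 \cdot 1^{2}\right)\right)^{2} = \left(25 + \left(-5 + 2 \cdot 1\right)\right)^{2} = \left(25 + \left(-5 + 2\right)\right)^{2} = \left(25 - 3\right)^{2} = 22^{2} = 484$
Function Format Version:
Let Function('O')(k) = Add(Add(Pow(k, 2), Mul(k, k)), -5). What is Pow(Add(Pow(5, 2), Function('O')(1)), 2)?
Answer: 484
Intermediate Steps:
Function('O')(k) = Add(-5, Mul(2, Pow(k, 2))) (Function('O')(k) = Add(Add(Pow(k, 2), Pow(k, 2)), -5) = Add(Mul(2, Pow(k, 2)), -5) = Add(-5, Mul(2, Pow(k, 2))))
Pow(Add(Pow(5, 2), Function('O')(1)), 2) = Pow(Add(Pow(5, 2), Add(-5, Mul(2, Pow(1, 2)))), 2) = Pow(Add(25, Add(-5, Mul(2, 1))), 2) = Pow(Add(25, Add(-5, 2)), 2) = Pow(Add(25, -3), 2) = Pow(22, 2) = 484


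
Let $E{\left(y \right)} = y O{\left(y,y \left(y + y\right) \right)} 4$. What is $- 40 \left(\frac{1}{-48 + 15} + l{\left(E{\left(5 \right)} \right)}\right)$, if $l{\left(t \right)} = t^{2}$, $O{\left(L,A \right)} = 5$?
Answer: $- \frac{13199960}{33} \approx -4.0 \cdot 10^{5}$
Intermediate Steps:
$E{\left(y \right)} = 20 y$ ($E{\left(y \right)} = y 5 \cdot 4 = 5 y 4 = 20 y$)
$- 40 \left(\frac{1}{-48 + 15} + l{\left(E{\left(5 \right)} \right)}\right) = - 40 \left(\frac{1}{-48 + 15} + \left(20 \cdot 5\right)^{2}\right) = - 40 \left(\frac{1}{-33} + 100^{2}\right) = - 40 \left(- \frac{1}{33} + 10000\right) = \left(-40\right) \frac{329999}{33} = - \frac{13199960}{33}$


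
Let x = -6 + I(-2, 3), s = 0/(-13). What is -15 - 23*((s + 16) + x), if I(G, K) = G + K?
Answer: -268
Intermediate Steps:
s = 0 (s = 0*(-1/13) = 0)
x = -5 (x = -6 + (-2 + 3) = -6 + 1 = -5)
-15 - 23*((s + 16) + x) = -15 - 23*((0 + 16) - 5) = -15 - 23*(16 - 5) = -15 - 23*11 = -15 - 253 = -268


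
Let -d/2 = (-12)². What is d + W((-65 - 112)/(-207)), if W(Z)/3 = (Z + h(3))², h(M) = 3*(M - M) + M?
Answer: -386300/1587 ≈ -243.42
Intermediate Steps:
h(M) = M (h(M) = 3*0 + M = 0 + M = M)
W(Z) = 3*(3 + Z)² (W(Z) = 3*(Z + 3)² = 3*(3 + Z)²)
d = -288 (d = -2*(-12)² = -2*144 = -288)
d + W((-65 - 112)/(-207)) = -288 + 3*(3 + (-65 - 112)/(-207))² = -288 + 3*(3 - 177*(-1/207))² = -288 + 3*(3 + 59/69)² = -288 + 3*(266/69)² = -288 + 3*(70756/4761) = -288 + 70756/1587 = -386300/1587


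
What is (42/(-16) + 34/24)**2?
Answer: 841/576 ≈ 1.4601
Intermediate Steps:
(42/(-16) + 34/24)**2 = (42*(-1/16) + 34*(1/24))**2 = (-21/8 + 17/12)**2 = (-29/24)**2 = 841/576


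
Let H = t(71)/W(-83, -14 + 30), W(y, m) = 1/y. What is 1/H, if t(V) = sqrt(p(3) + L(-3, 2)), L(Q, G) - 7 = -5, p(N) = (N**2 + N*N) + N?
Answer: -sqrt(23)/1909 ≈ -0.0025122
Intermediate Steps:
p(N) = N + 2*N**2 (p(N) = (N**2 + N**2) + N = 2*N**2 + N = N + 2*N**2)
L(Q, G) = 2 (L(Q, G) = 7 - 5 = 2)
t(V) = sqrt(23) (t(V) = sqrt(3*(1 + 2*3) + 2) = sqrt(3*(1 + 6) + 2) = sqrt(3*7 + 2) = sqrt(21 + 2) = sqrt(23))
H = -83*sqrt(23) (H = sqrt(23)/(1/(-83)) = sqrt(23)/(-1/83) = sqrt(23)*(-83) = -83*sqrt(23) ≈ -398.05)
1/H = 1/(-83*sqrt(23)) = -sqrt(23)/1909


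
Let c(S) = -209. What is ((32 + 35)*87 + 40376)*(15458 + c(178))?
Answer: 704580045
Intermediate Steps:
((32 + 35)*87 + 40376)*(15458 + c(178)) = ((32 + 35)*87 + 40376)*(15458 - 209) = (67*87 + 40376)*15249 = (5829 + 40376)*15249 = 46205*15249 = 704580045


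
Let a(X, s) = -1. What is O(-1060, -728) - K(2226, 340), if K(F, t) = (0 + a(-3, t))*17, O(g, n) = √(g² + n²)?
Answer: 17 + 4*√103349 ≈ 1302.9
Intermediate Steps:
K(F, t) = -17 (K(F, t) = (0 - 1)*17 = -1*17 = -17)
O(-1060, -728) - K(2226, 340) = √((-1060)² + (-728)²) - 1*(-17) = √(1123600 + 529984) + 17 = √1653584 + 17 = 4*√103349 + 17 = 17 + 4*√103349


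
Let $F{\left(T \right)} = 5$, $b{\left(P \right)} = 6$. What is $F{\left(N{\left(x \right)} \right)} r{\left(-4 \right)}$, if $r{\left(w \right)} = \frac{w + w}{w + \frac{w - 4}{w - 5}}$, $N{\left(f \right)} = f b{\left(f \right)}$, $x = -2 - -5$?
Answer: $\frac{90}{7} \approx 12.857$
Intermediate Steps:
$x = 3$ ($x = -2 + 5 = 3$)
$N{\left(f \right)} = 6 f$ ($N{\left(f \right)} = f 6 = 6 f$)
$r{\left(w \right)} = \frac{2 w}{w + \frac{-4 + w}{-5 + w}}$
$F{\left(N{\left(x \right)} \right)} r{\left(-4 \right)} = 5 \cdot 2 \left(-4\right) \frac{1}{-4 + \left(-4\right)^{2} - -16} \left(-5 - 4\right) = 5 \cdot 2 \left(-4\right) \frac{1}{-4 + 16 + 16} \left(-9\right) = 5 \cdot 2 \left(-4\right) \frac{1}{28} \left(-9\right) = 5 \cdot \frac{18}{7} = \frac{90}{7}$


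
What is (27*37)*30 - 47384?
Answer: -17414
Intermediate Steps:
(27*37)*30 - 47384 = 999*30 - 47384 = 29970 - 47384 = -17414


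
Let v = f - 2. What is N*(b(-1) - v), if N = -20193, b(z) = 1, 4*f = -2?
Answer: -141351/2 ≈ -70676.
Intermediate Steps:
f = -½ (f = (¼)*(-2) = -½ ≈ -0.50000)
v = -5/2 (v = -½ - 2 = -5/2 ≈ -2.5000)
N*(b(-1) - v) = -20193*(1 - 1*(-5/2)) = -20193*(1 + 5/2) = -20193*7/2 = -141351/2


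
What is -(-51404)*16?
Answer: 822464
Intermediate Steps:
-(-51404)*16 = -12851*(-64) = 822464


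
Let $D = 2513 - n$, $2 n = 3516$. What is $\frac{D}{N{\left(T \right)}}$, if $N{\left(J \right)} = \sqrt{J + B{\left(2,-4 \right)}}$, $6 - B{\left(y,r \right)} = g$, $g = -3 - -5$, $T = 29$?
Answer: $\frac{755 \sqrt{33}}{33} \approx 131.43$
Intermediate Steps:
$n = 1758$ ($n = \frac{1}{2} \cdot 3516 = 1758$)
$g = 2$ ($g = -3 + 5 = 2$)
$B{\left(y,r \right)} = 4$ ($B{\left(y,r \right)} = 6 - 2 = 4$)
$N{\left(J \right)} = \sqrt{4 + J}$ ($N{\left(J \right)} = \sqrt{J + 4} = \sqrt{4 + J}$)
$D = 755$ ($D = 2513 - 1758 = 755$)
$\frac{D}{N{\left(T \right)}} = \frac{755}{\sqrt{4 + 29}} = \frac{755}{\sqrt{33}} = 755 \frac{\sqrt{33}}{33} = \frac{755 \sqrt{33}}{33}$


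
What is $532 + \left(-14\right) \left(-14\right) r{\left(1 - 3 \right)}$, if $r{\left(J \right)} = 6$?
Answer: $1708$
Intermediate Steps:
$532 + \left(-14\right) \left(-14\right) r{\left(1 - 3 \right)} = 532 + \left(-14\right) \left(-14\right) 6 = 532 + 196 \cdot 6 = 532 + 1176 = 1708$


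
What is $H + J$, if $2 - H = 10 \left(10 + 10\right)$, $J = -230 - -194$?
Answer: $-234$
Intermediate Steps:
$J = -36$ ($J = -230 + 194 = -36$)
$H = -198$ ($H = 2 - 10 \left(10 + 10\right) = 2 - 10 \cdot 20 = 2 - 200 = -198$)
$H + J = -198 - 36 = -234$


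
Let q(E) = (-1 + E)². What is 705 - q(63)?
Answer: -3139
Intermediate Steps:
705 - q(63) = 705 - (-1 + 63)² = 705 - 1*62² = 705 - 1*3844 = 705 - 3844 = -3139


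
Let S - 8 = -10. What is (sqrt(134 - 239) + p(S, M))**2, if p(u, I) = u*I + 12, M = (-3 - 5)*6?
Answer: (108 + I*sqrt(105))**2 ≈ 11559.0 + 2213.3*I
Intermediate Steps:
M = -48 (M = -8*6 = -48)
S = -2 (S = 8 - 10 = -2)
p(u, I) = 12 + I*u (p(u, I) = I*u + 12 = 12 + I*u)
(sqrt(134 - 239) + p(S, M))**2 = (sqrt(134 - 239) + (12 - 48*(-2)))**2 = (sqrt(-105) + (12 + 96))**2 = (I*sqrt(105) + 108)**2 = (108 + I*sqrt(105))**2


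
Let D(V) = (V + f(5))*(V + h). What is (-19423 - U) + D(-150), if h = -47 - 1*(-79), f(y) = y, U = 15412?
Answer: -17725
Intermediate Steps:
h = 32 (h = -47 + 79 = 32)
D(V) = (5 + V)*(32 + V) (D(V) = (V + 5)*(V + 32) = (5 + V)*(32 + V))
(-19423 - U) + D(-150) = (-19423 - 1*15412) + (160 + (-150)**2 + 37*(-150)) = (-19423 - 15412) + (160 + 22500 - 5550) = -34835 + 17110 = -17725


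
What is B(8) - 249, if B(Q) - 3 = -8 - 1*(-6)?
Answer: -248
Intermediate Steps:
B(Q) = 1 (B(Q) = 3 + (-8 - 1*(-6)) = 3 + (-8 + 6) = 3 - 2 = 1)
B(8) - 249 = 1 - 249 = -248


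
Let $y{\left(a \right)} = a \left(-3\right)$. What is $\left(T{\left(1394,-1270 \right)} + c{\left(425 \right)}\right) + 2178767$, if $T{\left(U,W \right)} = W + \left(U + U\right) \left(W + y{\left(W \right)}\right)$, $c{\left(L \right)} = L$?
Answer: $9259442$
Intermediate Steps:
$y{\left(a \right)} = - 3 a$
$T{\left(U,W \right)} = W - 4 U W$ ($T{\left(U,W \right)} = W + \left(U + U\right) \left(W - 3 W\right) = W + 2 U \left(- 2 W\right) = W - 4 U W$)
$\left(T{\left(1394,-1270 \right)} + c{\left(425 \right)}\right) + 2178767 = \left(- 1270 \left(1 - 5576\right) + 425\right) + 2178767 = \left(\left(-1270\right) \left(-5575\right) + 425\right) + 2178767 = \left(7080250 + 425\right) + 2178767 = 7080675 + 2178767 = 9259442$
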